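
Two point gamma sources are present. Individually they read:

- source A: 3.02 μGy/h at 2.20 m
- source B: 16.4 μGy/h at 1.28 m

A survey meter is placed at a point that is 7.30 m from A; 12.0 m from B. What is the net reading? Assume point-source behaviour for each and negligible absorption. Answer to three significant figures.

0.461 μGy/h

By superposition, sum each source's inverse-square contribution:
A: 3.02 × (2.20/7.30)² = 0.2743 μGy/h
B: 16.4 × (1.28/12.0)² = 0.1866 μGy/h
Total = 0.2743 + 0.1866 = 0.4609 μGy/h.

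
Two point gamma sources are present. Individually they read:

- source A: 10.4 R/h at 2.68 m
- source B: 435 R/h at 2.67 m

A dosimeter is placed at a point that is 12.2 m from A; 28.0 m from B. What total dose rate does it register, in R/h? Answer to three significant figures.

By superposition, sum each source's inverse-square contribution:
A: 10.4 × (2.68/12.2)² = 0.5019 R/h
B: 435 × (2.67/28.0)² = 3.955 R/h
Total = 0.5019 + 3.955 = 4.457 R/h.

4.46 R/h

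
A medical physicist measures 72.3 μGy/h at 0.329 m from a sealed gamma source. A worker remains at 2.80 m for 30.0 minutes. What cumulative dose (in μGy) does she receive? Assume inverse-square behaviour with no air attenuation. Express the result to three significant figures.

0.499 μGy

Using I₁d₁² = I₂d₂², rate at 2.80 m:
(0.329/2.80)² = 0.01381, so 72.3 × 0.01381 = 0.9985 μGy/h.
Dose = rate × time = 0.9985 μGy/h × 0.5000 h = 0.4993 μGy.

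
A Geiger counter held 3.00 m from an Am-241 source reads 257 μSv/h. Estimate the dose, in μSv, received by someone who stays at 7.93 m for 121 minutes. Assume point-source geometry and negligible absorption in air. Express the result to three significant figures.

Since intensity falls as 1/r², rate at 7.93 m:
257 × (3.00/7.93)² = 257 × 0.1431 = 36.78 μSv/h.
Dose = rate × time = 36.78 μSv/h × 2.017 h = 74.19 μSv.

74.2 μSv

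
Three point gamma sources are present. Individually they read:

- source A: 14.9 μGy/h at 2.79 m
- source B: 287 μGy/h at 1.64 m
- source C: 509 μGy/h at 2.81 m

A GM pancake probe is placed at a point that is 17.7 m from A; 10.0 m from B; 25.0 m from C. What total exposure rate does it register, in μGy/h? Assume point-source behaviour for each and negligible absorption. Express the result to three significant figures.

14.5 μGy/h

By superposition, sum each source's inverse-square contribution:
A: 14.9 × (2.79/17.7)² = 0.3702 μGy/h
B: 287 × (1.64/10.0)² = 7.719 μGy/h
C: 509 × (2.81/25.0)² = 6.431 μGy/h
Total = 0.3702 + 7.719 + 6.431 = 14.52 μGy/h.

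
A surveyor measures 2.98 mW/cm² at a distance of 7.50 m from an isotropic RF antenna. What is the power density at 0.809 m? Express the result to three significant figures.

256 mW/cm²

Using I₁d₁² = I₂d₂², the rate at 0.809 m is
2.98 × (7.50/0.809)² = 2.98 × 85.95 = 256.1 mW/cm².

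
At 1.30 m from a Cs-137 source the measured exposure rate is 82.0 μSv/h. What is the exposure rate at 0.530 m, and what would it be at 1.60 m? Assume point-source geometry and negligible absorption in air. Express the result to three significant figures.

493 μSv/h; 54.1 μSv/h

Applying the 1/r² law,
At 0.530 m: 82.0 × (1.30/0.530)² = 82.0 × 6.016 = 493.3 μSv/h
At 1.60 m: 493.3 × (0.530/1.60)² = 493.3 × 0.1097 = 54.12 μSv/h.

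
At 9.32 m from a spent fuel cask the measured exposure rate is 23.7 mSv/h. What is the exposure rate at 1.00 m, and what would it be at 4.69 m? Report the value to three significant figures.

2060 mSv/h; 93.6 mSv/h

Intensity scales as (d₁/d₂)², so
At 1.00 m: 23.7 × (9.32/1.00)² = 23.7 × 86.86 = 2059 mSv/h
At 4.69 m: (1.00/4.69)² = 0.04546, so 2059 × 0.04546 = 93.60 mSv/h.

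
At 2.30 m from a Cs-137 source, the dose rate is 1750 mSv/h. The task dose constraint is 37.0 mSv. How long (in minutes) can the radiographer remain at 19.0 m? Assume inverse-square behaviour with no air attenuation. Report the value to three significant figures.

86.6 min

Applying the 1/r² law, rate at 19.0 m:
1750 × (2.30/19.0)² = 1750 × 0.01465 = 25.64 mSv/h.
Stay time = 37.0 mSv ÷ 25.64 mSv/h = 1.443 h = 86.58 min.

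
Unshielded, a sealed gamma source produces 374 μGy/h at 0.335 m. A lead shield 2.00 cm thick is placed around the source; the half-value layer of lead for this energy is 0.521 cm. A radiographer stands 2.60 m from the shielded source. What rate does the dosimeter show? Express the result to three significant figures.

0.434 μGy/h

Distance alone: 374 × (0.335/2.60)² = 374 × 0.01660 = 6.208 μGy/h.
Shield: 2.00/0.521 = 3.839 half-value layers → attenuation 2^(−3.839) = 0.06988.
Combined: 6.208 × 0.06988 = 0.4338 μGy/h.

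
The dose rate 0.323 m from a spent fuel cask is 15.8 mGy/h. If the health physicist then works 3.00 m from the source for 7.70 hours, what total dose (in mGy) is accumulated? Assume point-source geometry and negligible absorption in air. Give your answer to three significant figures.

Using I₁d₁² = I₂d₂², rate at 3.00 m:
(0.323/3.00)² = 0.01159, so 15.8 × 0.01159 = 0.1831 mGy/h.
Dose = rate × time = 0.1831 mGy/h × 7.700 h = 1.410 mGy.

1.41 mGy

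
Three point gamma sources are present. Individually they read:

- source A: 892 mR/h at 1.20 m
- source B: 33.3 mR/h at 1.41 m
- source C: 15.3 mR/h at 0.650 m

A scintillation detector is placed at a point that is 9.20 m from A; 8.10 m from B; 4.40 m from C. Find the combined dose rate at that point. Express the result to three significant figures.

By superposition, sum each source's inverse-square contribution:
A: 892 × (1.20/9.20)² = 15.18 mR/h
B: 33.3 × (1.41/8.10)² = 1.009 mR/h
C: 15.3 × (0.650/4.40)² = 0.3339 mR/h
Total = 15.18 + 1.009 + 0.3339 = 16.52 mR/h.

16.5 mR/h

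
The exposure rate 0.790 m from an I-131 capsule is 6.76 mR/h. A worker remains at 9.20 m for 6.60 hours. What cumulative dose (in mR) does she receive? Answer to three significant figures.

By the inverse-square law, rate at 9.20 m:
(0.790/9.20)² = 0.007374, so 6.76 × 0.007374 = 0.04985 mR/h.
Dose = rate × time = 0.04985 mR/h × 6.600 h = 0.3290 mR.

0.329 mR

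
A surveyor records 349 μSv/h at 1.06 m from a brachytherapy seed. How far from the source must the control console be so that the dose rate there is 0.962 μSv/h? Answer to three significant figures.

Applying the 1/r² law, d₂ = d₁·√(I₁/I₂).
I₁/I₂ = 349/0.962 = 362.8, so d₂ = 1.06 × √362.8 = 20.19 m.

20.2 m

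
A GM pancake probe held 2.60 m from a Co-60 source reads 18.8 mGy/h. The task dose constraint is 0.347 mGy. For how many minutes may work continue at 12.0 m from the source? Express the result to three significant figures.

23.6 min

Since intensity falls as 1/r², rate at 12.0 m:
18.8 × (2.60/12.0)² = 18.8 × 0.04694 = 0.8825 mGy/h.
Stay time = 0.347 mGy ÷ 0.8825 mGy/h = 0.3932 h = 23.59 min.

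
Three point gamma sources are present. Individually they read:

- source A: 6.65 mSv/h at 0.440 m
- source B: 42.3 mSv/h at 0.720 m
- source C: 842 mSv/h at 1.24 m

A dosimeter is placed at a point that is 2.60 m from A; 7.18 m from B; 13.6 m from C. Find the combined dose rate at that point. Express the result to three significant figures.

Each source contributes Iᵢ·(dᵢ/rᵢ)²; contributions add.
A: 6.65 × (0.440/2.60)² = 0.1904 mSv/h
B: 42.3 × (0.720/7.18)² = 0.4254 mSv/h
C: 842 × (1.24/13.6)² = 7.000 mSv/h
Total = 0.1904 + 0.4254 + 7.000 = 7.616 mSv/h.

7.62 mSv/h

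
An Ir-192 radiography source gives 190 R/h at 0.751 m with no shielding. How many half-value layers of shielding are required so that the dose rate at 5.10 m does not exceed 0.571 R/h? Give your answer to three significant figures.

2.85 half-value layers

At 5.10 m, distance alone gives (0.751/5.10)² = 0.02168, so 190 × 0.02168 = 4.119 R/h.
Further attenuation needed: 4.119/0.571 = 7.214.
n = log₂(7.214) = 2.851 half-value layers.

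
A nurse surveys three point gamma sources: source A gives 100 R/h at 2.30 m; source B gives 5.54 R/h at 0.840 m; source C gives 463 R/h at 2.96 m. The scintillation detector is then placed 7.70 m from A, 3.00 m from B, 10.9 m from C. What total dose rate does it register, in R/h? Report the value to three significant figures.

43.5 R/h

Each source contributes Iᵢ·(dᵢ/rᵢ)²; contributions add.
A: 100 × (2.30/7.70)² = 8.922 R/h
B: 5.54 × (0.840/3.00)² = 0.4343 R/h
C: 463 × (2.96/10.9)² = 34.14 R/h
Total = 8.922 + 0.4343 + 34.14 = 43.50 R/h.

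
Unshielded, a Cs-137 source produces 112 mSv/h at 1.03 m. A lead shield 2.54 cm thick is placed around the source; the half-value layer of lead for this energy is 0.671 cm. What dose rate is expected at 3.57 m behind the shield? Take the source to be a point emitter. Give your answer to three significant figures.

Distance alone: (1.03/3.57)² = 0.08324, so 112 × 0.08324 = 9.323 mSv/h.
Shield: 2.54/0.671 = 3.785 half-value layers → attenuation 2^(−3.785) = 0.07254.
Combined: 9.323 × 0.07254 = 0.6763 mSv/h.

0.676 mSv/h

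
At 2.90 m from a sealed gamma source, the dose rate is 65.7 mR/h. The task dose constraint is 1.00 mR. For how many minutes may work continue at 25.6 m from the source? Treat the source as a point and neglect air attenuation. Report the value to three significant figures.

71.2 min

By the inverse-square law, rate at 25.6 m:
(2.90/25.6)² = 0.01283, so 65.7 × 0.01283 = 0.8429 mR/h.
Stay time = 1.00 mR ÷ 0.8429 mR/h = 1.186 h = 71.16 min.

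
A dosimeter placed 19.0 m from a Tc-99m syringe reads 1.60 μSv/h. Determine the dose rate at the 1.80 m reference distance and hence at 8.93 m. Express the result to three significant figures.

Intensity scales as (d₁/d₂)², so
At 1.80 m: (19.0/1.80)² = 111.4, so 1.60 × 111.4 = 178.2 μSv/h
At 8.93 m: (1.80/8.93)² = 0.04063, so 178.2 × 0.04063 = 7.240 μSv/h.

178 μSv/h; 7.24 μSv/h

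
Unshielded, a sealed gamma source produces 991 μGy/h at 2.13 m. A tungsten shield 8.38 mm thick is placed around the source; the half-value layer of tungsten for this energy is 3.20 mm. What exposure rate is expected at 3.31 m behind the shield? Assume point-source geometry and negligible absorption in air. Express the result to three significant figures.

66.8 μGy/h

Distance alone: 991 × (2.13/3.31)² = 991 × 0.4141 = 410.4 μGy/h.
Shield: 8.38/3.20 = 2.619 half-value layers → attenuation 2^(−2.619) = 0.1628.
Combined: 410.4 × 0.1628 = 66.81 μGy/h.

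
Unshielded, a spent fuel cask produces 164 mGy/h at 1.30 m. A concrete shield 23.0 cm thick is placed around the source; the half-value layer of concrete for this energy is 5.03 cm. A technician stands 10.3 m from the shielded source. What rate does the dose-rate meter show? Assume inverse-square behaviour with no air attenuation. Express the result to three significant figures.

0.110 mGy/h

Distance alone: (1.30/10.3)² = 0.01593, so 164 × 0.01593 = 2.613 mGy/h.
Shield: 23.0/5.03 = 4.573 half-value layers → attenuation 2^(−4.573) = 0.04201.
Combined: 2.613 × 0.04201 = 0.1098 mGy/h.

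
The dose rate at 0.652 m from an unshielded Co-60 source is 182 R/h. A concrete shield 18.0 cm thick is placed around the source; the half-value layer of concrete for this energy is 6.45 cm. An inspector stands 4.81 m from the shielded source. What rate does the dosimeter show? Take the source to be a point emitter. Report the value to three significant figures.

0.483 R/h

Distance alone: (0.652/4.81)² = 0.01837, so 182 × 0.01837 = 3.343 R/h.
Shield: 18.0/6.45 = 2.791 half-value layers → attenuation 2^(−2.791) = 0.1445.
Combined: 3.343 × 0.1445 = 0.4831 R/h.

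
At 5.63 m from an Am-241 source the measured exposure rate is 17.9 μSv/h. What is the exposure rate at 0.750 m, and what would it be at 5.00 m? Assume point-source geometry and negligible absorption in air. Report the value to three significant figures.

Since intensity falls as 1/r²,
At 0.750 m: 17.9 × (5.63/0.750)² = 17.9 × 56.35 = 1009 μSv/h
At 5.00 m: 1009 × (0.750/5.00)² = 1009 × 0.02250 = 22.70 μSv/h.

1010 μSv/h; 22.7 μSv/h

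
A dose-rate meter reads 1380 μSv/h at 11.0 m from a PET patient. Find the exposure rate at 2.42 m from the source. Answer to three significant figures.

28500 μSv/h

By the inverse-square law, the rate at 2.42 m is
1380 × (11.0/2.42)² = 1380 × 20.66 = 28510 μSv/h.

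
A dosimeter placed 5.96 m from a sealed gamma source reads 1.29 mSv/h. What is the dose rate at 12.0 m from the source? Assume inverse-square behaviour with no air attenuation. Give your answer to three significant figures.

0.318 mSv/h

By the inverse-square law, scaling from 5.96 m to 12.0 m:
(5.96/12.0)² = 0.2467, so 1.29 × 0.2467 = 0.3182 mSv/h.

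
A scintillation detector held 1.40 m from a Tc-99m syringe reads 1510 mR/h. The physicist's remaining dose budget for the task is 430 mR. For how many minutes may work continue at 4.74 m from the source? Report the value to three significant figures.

196 min

Intensity scales as (d₁/d₂)², so rate at 4.74 m:
(1.40/4.74)² = 0.08724, so 1510 × 0.08724 = 131.7 mR/h.
Stay time = 430 mR ÷ 131.7 mR/h = 3.265 h = 195.9 min.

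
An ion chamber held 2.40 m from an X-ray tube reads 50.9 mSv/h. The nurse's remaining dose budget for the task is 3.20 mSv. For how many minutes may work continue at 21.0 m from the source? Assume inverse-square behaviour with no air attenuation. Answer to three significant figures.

Applying the 1/r² law, rate at 21.0 m:
50.9 × (2.40/21.0)² = 50.9 × 0.01306 = 0.6648 mSv/h.
Stay time = 3.20 mSv ÷ 0.6648 mSv/h = 4.813 h = 288.8 min.

289 min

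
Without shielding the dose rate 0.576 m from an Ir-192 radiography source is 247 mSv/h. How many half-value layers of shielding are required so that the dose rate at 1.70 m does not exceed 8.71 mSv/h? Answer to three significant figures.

1.70 half-value layers

At 1.70 m, distance alone gives (0.576/1.70)² = 0.1148, so 247 × 0.1148 = 28.36 mSv/h.
Further attenuation needed: 28.36/8.71 = 3.256.
n = log₂(3.256) = 1.703 half-value layers.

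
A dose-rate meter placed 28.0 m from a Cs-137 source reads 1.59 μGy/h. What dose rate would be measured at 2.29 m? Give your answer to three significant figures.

Intensity scales as (d₁/d₂)², so scaling from 28.0 m to 2.29 m:
1.59 × (28.0/2.29)² = 1.59 × 149.5 = 237.7 μGy/h.

238 μGy/h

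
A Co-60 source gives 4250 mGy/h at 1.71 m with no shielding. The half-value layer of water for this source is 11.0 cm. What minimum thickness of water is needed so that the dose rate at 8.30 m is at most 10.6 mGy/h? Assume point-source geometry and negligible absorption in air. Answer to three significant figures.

At 8.30 m, distance alone gives (1.71/8.30)² = 0.04245, so 4250 × 0.04245 = 180.4 mGy/h.
Further attenuation needed: 180.4/10.6 = 17.02.
n = log₂(17.02) = 4.089 half-value layers.
Thickness = 4.089 × 11.0 cm = 44.98 cm.

45.0 cm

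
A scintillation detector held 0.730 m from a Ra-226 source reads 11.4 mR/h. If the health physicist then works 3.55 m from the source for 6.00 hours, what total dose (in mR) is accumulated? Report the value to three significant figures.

By the inverse-square law, rate at 3.55 m:
(0.730/3.55)² = 0.04229, so 11.4 × 0.04229 = 0.4821 mR/h.
Dose = rate × time = 0.4821 mR/h × 6.000 h = 2.893 mR.

2.89 mR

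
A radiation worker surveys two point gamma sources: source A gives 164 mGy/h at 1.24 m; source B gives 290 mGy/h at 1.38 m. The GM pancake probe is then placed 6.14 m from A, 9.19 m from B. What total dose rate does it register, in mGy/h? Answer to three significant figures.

By superposition, sum each source's inverse-square contribution:
A: 164 × (1.24/6.14)² = 6.689 mGy/h
B: 290 × (1.38/9.19)² = 6.539 mGy/h
Total = 6.689 + 6.539 = 13.23 mGy/h.

13.2 mGy/h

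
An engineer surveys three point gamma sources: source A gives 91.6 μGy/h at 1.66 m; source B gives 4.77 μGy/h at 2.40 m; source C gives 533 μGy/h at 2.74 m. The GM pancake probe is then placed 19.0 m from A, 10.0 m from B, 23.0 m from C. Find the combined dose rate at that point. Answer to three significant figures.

By superposition, sum each source's inverse-square contribution:
A: 91.6 × (1.66/19.0)² = 0.6992 μGy/h
B: 4.77 × (2.40/10.0)² = 0.2748 μGy/h
C: 533 × (2.74/23.0)² = 7.564 μGy/h
Total = 0.6992 + 0.2748 + 7.564 = 8.538 μGy/h.

8.54 μGy/h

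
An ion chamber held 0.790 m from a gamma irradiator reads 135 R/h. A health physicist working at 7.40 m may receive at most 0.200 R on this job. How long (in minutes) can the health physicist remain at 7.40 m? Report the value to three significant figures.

7.80 min

Intensity scales as (d₁/d₂)², so rate at 7.40 m:
135 × (0.790/7.40)² = 135 × 0.01140 = 1.539 R/h.
Stay time = 0.200 R ÷ 1.539 R/h = 0.1300 h = 7.800 min.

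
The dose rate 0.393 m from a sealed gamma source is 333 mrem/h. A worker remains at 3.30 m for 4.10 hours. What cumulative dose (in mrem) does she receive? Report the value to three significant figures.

Since intensity falls as 1/r², rate at 3.30 m:
333 × (0.393/3.30)² = 333 × 0.01418 = 4.722 mrem/h.
Dose = rate × time = 4.722 mrem/h × 4.100 h = 19.36 mrem.

19.4 mrem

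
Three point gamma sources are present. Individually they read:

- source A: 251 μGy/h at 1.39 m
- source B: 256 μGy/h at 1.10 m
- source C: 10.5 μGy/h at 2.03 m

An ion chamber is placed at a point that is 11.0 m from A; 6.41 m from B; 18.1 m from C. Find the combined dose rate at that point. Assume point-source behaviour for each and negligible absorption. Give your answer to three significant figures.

11.7 μGy/h

By superposition, sum each source's inverse-square contribution:
A: 251 × (1.39/11.0)² = 4.008 μGy/h
B: 256 × (1.10/6.41)² = 7.539 μGy/h
C: 10.5 × (2.03/18.1)² = 0.1321 μGy/h
Total = 4.008 + 7.539 + 0.1321 = 11.68 μGy/h.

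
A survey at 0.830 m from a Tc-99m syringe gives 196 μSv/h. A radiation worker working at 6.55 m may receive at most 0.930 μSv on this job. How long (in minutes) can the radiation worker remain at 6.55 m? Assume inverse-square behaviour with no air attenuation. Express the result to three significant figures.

17.7 min

Using I₁d₁² = I₂d₂², rate at 6.55 m:
196 × (0.830/6.55)² = 196 × 0.01606 = 3.148 μSv/h.
Stay time = 0.930 μSv ÷ 3.148 μSv/h = 0.2954 h = 17.72 min.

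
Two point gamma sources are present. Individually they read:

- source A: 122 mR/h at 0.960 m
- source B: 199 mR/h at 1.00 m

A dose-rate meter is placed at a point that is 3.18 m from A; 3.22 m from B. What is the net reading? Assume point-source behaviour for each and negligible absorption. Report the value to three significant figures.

Each source contributes Iᵢ·(dᵢ/rᵢ)²; contributions add.
A: 122 × (0.960/3.18)² = 11.12 mR/h
B: 199 × (1.00/3.22)² = 19.19 mR/h
Total = 11.12 + 19.19 = 30.31 mR/h.

30.3 mR/h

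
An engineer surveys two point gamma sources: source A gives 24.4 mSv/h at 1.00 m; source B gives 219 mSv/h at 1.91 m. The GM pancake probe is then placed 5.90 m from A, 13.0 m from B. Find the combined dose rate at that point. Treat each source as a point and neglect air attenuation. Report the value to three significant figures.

5.43 mSv/h

By superposition, sum each source's inverse-square contribution:
A: 24.4 × (1.00/5.90)² = 0.7009 mSv/h
B: 219 × (1.91/13.0)² = 4.727 mSv/h
Total = 0.7009 + 4.727 = 5.428 mSv/h.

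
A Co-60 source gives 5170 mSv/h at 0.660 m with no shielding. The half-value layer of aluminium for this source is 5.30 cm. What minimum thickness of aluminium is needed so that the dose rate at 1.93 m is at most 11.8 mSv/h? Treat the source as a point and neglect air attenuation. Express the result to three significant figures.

At 1.93 m, distance alone gives (0.660/1.93)² = 0.1169, so 5170 × 0.1169 = 604.4 mSv/h.
Further attenuation needed: 604.4/11.8 = 51.22.
n = log₂(51.22) = 5.679 half-value layers.
Thickness = 5.679 × 5.30 cm = 30.10 cm.

30.1 cm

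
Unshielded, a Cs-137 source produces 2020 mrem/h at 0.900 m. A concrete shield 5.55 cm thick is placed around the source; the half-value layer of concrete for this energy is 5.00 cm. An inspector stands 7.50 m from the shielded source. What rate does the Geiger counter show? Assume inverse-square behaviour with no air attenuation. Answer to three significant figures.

13.5 mrem/h

Distance alone: 2020 × (0.900/7.50)² = 2020 × 0.01440 = 29.09 mrem/h.
Shield: 5.55/5.00 = 1.110 half-value layers → attenuation 2^(−1.110) = 0.4633.
Combined: 29.09 × 0.4633 = 13.48 mrem/h.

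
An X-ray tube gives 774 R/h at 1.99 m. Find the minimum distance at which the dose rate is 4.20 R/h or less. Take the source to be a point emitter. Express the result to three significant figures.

Applying the 1/r² law, d₂ = d₁·√(I₁/I₂).
I₁/I₂ = 774/4.20 = 184.3, so d₂ = 1.99 × √184.3 = 27.02 m.

27.0 m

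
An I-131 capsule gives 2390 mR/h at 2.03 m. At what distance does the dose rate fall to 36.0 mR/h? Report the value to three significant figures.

16.5 m

Since intensity falls as 1/r², d₂ = d₁·√(I₁/I₂).
I₁/I₂ = 2390/36.0 = 66.39, so d₂ = 2.03 × √66.39 = 16.54 m.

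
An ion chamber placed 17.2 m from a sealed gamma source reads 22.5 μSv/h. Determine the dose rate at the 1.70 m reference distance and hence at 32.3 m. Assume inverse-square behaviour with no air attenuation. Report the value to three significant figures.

2300 μSv/h; 6.38 μSv/h

Intensity scales as (d₁/d₂)², so
At 1.70 m: (17.2/1.70)² = 102.4, so 22.5 × 102.4 = 2304 μSv/h
At 32.3 m: (1.70/32.3)² = 0.002770, so 2304 × 0.002770 = 6.382 μSv/h.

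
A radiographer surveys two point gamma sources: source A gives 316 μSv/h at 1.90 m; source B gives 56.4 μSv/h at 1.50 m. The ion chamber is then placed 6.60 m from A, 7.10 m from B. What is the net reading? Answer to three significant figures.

Each source contributes Iᵢ·(dᵢ/rᵢ)²; contributions add.
A: 316 × (1.90/6.60)² = 26.19 μSv/h
B: 56.4 × (1.50/7.10)² = 2.517 μSv/h
Total = 26.19 + 2.517 = 28.71 μSv/h.

28.7 μSv/h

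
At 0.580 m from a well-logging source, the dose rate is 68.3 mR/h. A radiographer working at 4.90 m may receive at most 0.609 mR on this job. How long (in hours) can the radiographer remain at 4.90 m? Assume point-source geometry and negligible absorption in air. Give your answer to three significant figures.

By the inverse-square law, rate at 4.90 m:
(0.580/4.90)² = 0.01401, so 68.3 × 0.01401 = 0.9569 mR/h.
Stay time = 0.609 mR ÷ 0.9569 mR/h = 0.6364 h.

0.636 h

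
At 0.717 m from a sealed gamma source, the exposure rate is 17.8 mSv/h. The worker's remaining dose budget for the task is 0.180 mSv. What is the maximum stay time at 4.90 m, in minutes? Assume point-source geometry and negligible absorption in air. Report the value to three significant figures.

28.3 min

Since intensity falls as 1/r², rate at 4.90 m:
17.8 × (0.717/4.90)² = 17.8 × 0.02141 = 0.3811 mSv/h.
Stay time = 0.180 mSv ÷ 0.3811 mSv/h = 0.4723 h = 28.34 min.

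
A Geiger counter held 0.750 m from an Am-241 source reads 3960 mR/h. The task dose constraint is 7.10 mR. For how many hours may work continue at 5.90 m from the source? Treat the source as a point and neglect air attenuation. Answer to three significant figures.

By the inverse-square law, rate at 5.90 m:
3960 × (0.750/5.90)² = 3960 × 0.01616 = 63.99 mR/h.
Stay time = 7.10 mR ÷ 63.99 mR/h = 0.1110 h.

0.111 h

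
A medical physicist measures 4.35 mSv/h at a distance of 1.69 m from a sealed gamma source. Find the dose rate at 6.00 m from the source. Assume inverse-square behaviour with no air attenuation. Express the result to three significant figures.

0.345 mSv/h

Since intensity falls as 1/r², the rate at 6.00 m is
4.35 × (1.69/6.00)² = 4.35 × 0.07934 = 0.3451 mSv/h.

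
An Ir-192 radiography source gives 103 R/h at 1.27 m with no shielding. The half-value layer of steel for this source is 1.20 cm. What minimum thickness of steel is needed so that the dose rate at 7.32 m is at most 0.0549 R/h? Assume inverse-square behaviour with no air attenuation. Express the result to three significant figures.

At 7.32 m, distance alone gives (1.27/7.32)² = 0.03010, so 103 × 0.03010 = 3.100 R/h.
Further attenuation needed: 3.100/0.0549 = 56.47.
n = log₂(56.47) = 5.819 half-value layers.
Thickness = 5.819 × 1.20 cm = 6.983 cm.

6.98 cm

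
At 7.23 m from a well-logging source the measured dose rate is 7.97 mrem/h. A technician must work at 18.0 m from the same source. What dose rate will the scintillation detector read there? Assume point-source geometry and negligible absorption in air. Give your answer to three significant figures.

Using I₁d₁² = I₂d₂², scaling from 7.23 m to 18.0 m:
7.97 × (7.23/18.0)² = 7.97 × 0.1613 = 1.286 mrem/h.

1.29 mrem/h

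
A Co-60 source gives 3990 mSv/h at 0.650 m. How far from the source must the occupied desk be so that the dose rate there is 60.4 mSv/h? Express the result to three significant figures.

5.28 m

Since intensity falls as 1/r², d₂ = d₁·√(I₁/I₂).
I₁/I₂ = 3990/60.4 = 66.06, so d₂ = 0.650 × √66.06 = 5.283 m.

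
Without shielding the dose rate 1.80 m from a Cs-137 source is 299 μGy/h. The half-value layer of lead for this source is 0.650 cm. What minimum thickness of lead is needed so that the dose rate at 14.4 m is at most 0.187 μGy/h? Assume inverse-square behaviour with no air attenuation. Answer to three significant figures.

At 14.4 m, distance alone gives (1.80/14.4)² = 0.01562, so 299 × 0.01562 = 4.670 μGy/h.
Further attenuation needed: 4.670/0.187 = 24.97.
n = log₂(24.97) = 4.642 half-value layers.
Thickness = 4.642 × 0.650 cm = 3.017 cm.

3.02 cm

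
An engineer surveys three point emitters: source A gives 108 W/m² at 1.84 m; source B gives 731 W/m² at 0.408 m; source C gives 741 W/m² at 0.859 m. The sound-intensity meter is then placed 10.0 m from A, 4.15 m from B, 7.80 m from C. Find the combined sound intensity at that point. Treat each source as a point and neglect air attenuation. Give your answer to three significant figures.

19.7 W/m²

By superposition, sum each source's inverse-square contribution:
A: 108 × (1.84/10.0)² = 3.656 W/m²
B: 731 × (0.408/4.15)² = 7.065 W/m²
C: 741 × (0.859/7.80)² = 8.987 W/m²
Total = 3.656 + 7.065 + 8.987 = 19.71 W/m².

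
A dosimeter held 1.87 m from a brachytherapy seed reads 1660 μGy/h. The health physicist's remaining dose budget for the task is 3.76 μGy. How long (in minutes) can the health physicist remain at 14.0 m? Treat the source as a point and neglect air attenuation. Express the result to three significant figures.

7.62 min

Using I₁d₁² = I₂d₂², rate at 14.0 m:
(1.87/14.0)² = 0.01784, so 1660 × 0.01784 = 29.61 μGy/h.
Stay time = 3.76 μGy ÷ 29.61 μGy/h = 0.1270 h = 7.620 min.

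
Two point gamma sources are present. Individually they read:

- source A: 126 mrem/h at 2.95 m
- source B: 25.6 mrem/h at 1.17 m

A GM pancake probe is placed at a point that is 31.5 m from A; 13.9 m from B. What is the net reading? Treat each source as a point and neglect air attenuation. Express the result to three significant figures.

1.29 mrem/h

By superposition, sum each source's inverse-square contribution:
A: 126 × (2.95/31.5)² = 1.105 mrem/h
B: 25.6 × (1.17/13.9)² = 0.1814 mrem/h
Total = 1.105 + 0.1814 = 1.286 mrem/h.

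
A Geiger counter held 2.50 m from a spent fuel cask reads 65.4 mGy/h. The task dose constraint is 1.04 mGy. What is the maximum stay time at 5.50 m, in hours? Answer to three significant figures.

0.0770 h

Using I₁d₁² = I₂d₂², rate at 5.50 m:
(2.50/5.50)² = 0.2066, so 65.4 × 0.2066 = 13.51 mGy/h.
Stay time = 1.04 mGy ÷ 13.51 mGy/h = 0.07698 h.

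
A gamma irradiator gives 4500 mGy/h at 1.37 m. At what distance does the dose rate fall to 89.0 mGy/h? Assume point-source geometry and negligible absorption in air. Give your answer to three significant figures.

9.74 m

By the inverse-square law, d₂ = d₁·√(I₁/I₂).
I₁/I₂ = 4500/89.0 = 50.56, so d₂ = 1.37 × √50.56 = 9.741 m.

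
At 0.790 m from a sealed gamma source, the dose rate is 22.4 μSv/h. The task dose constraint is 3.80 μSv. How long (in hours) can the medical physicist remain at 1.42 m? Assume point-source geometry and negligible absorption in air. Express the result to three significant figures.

0.548 h

Using I₁d₁² = I₂d₂², rate at 1.42 m:
(0.790/1.42)² = 0.3095, so 22.4 × 0.3095 = 6.933 μSv/h.
Stay time = 3.80 μSv ÷ 6.933 μSv/h = 0.5481 h.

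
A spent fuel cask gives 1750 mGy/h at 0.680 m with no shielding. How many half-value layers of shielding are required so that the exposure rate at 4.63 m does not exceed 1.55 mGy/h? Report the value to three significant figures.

4.61 half-value layers

At 4.63 m, distance alone gives 1750 × (0.680/4.63)² = 1750 × 0.02157 = 37.75 mGy/h.
Further attenuation needed: 37.75/1.55 = 24.35.
n = log₂(24.35) = 4.606 half-value layers.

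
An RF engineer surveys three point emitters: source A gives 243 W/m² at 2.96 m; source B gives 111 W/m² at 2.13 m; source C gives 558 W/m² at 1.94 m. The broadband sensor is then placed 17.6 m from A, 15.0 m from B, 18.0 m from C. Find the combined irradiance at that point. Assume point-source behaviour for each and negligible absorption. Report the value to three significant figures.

Each source contributes Iᵢ·(dᵢ/rᵢ)²; contributions add.
A: 243 × (2.96/17.6)² = 6.873 W/m²
B: 111 × (2.13/15.0)² = 2.238 W/m²
C: 558 × (1.94/18.0)² = 6.482 W/m²
Total = 6.873 + 2.238 + 6.482 = 15.59 W/m².

15.6 W/m²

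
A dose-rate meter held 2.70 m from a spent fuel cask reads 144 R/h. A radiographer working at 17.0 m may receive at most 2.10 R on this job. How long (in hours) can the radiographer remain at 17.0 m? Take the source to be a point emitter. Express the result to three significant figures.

0.578 h

By the inverse-square law, rate at 17.0 m:
(2.70/17.0)² = 0.02522, so 144 × 0.02522 = 3.632 R/h.
Stay time = 2.10 R ÷ 3.632 R/h = 0.5782 h.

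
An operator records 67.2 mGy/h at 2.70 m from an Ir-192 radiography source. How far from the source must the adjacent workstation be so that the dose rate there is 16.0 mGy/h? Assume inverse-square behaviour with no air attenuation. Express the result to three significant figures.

By the inverse-square law, d₂ = d₁·√(I₁/I₂).
I₁/I₂ = 67.2/16.0 = 4.200, so d₂ = 2.70 × √4.200 = 5.533 m.

5.53 m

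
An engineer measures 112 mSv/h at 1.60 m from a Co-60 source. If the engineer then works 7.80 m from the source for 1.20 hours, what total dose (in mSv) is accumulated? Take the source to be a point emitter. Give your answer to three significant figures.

Since intensity falls as 1/r², rate at 7.80 m:
(1.60/7.80)² = 0.04208, so 112 × 0.04208 = 4.713 mSv/h.
Dose = rate × time = 4.713 mSv/h × 1.200 h = 5.656 mSv.

5.66 mSv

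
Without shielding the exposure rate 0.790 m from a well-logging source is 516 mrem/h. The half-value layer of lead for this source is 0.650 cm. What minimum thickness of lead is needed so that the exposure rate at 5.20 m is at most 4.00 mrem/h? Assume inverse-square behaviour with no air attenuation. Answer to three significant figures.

1.02 cm

At 5.20 m, distance alone gives (0.790/5.20)² = 0.02308, so 516 × 0.02308 = 11.91 mrem/h.
Further attenuation needed: 11.91/4.00 = 2.978.
n = log₂(2.978) = 1.574 half-value layers.
Thickness = 1.574 × 0.650 cm = 1.023 cm.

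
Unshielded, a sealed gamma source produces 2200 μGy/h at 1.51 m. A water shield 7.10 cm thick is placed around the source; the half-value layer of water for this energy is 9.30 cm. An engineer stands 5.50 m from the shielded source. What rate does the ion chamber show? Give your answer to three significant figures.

Distance alone: 2200 × (1.51/5.50)² = 2200 × 0.07538 = 165.8 μGy/h.
Shield: 7.10/9.30 = 0.7634 half-value layers → attenuation 2^(−0.7634) = 0.5891.
Combined: 165.8 × 0.5891 = 97.67 μGy/h.

97.7 μGy/h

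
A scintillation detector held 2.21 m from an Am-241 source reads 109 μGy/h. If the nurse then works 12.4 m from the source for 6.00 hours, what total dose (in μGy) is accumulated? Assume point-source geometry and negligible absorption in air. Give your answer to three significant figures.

Using I₁d₁² = I₂d₂², rate at 12.4 m:
(2.21/12.4)² = 0.03176, so 109 × 0.03176 = 3.462 μGy/h.
Dose = rate × time = 3.462 μGy/h × 6.000 h = 20.77 μGy.

20.8 μGy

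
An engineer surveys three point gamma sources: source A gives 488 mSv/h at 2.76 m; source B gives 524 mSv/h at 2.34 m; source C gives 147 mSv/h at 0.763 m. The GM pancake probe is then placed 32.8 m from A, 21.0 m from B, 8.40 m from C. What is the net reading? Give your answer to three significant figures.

Each source contributes Iᵢ·(dᵢ/rᵢ)²; contributions add.
A: 488 × (2.76/32.8)² = 3.455 mSv/h
B: 524 × (2.34/21.0)² = 6.506 mSv/h
C: 147 × (0.763/8.40)² = 1.213 mSv/h
Total = 3.455 + 6.506 + 1.213 = 11.17 mSv/h.

11.2 mSv/h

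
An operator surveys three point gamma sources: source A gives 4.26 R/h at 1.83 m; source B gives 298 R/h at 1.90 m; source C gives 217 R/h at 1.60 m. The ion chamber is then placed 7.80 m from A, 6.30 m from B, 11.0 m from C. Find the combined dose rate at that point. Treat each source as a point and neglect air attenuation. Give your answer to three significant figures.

By superposition, sum each source's inverse-square contribution:
A: 4.26 × (1.83/7.80)² = 0.2345 R/h
B: 298 × (1.90/6.30)² = 27.10 R/h
C: 217 × (1.60/11.0)² = 4.591 R/h
Total = 0.2345 + 27.10 + 4.591 = 31.93 R/h.

31.9 R/h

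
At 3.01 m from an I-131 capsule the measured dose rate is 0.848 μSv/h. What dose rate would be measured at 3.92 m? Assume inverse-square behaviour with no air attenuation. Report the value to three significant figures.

Using I₁d₁² = I₂d₂², scaling from 3.01 m to 3.92 m:
(3.01/3.92)² = 0.5896, so 0.848 × 0.5896 = 0.5000 μSv/h.

0.500 μSv/h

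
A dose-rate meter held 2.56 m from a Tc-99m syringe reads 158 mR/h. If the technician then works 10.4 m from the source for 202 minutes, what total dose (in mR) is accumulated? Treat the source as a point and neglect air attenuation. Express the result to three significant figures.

Since intensity falls as 1/r², rate at 10.4 m:
(2.56/10.4)² = 0.06059, so 158 × 0.06059 = 9.573 mR/h.
Dose = rate × time = 9.573 mR/h × 3.367 h = 32.23 mR.

32.2 mR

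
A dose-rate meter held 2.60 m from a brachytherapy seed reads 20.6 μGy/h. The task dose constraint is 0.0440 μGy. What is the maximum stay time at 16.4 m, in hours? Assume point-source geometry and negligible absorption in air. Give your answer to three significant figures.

0.0850 h

By the inverse-square law, rate at 16.4 m:
(2.60/16.4)² = 0.02513, so 20.6 × 0.02513 = 0.5177 μGy/h.
Stay time = 0.0440 μGy ÷ 0.5177 μGy/h = 0.08499 h.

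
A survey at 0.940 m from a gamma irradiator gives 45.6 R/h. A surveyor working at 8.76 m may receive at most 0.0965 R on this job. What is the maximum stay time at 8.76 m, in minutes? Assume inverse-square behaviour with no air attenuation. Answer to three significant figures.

11.0 min

Since intensity falls as 1/r², rate at 8.76 m:
45.6 × (0.940/8.76)² = 45.6 × 0.01151 = 0.5249 R/h.
Stay time = 0.0965 R ÷ 0.5249 R/h = 0.1838 h = 11.03 min.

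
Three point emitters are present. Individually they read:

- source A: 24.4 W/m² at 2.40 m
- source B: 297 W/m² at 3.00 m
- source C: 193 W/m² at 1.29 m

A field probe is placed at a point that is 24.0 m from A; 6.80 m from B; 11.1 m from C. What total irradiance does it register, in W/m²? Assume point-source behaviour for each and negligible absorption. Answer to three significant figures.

By superposition, sum each source's inverse-square contribution:
A: 24.4 × (2.40/24.0)² = 0.2440 W/m²
B: 297 × (3.00/6.80)² = 57.81 W/m²
C: 193 × (1.29/11.1)² = 2.607 W/m²
Total = 0.2440 + 57.81 + 2.607 = 60.66 W/m².

60.7 W/m²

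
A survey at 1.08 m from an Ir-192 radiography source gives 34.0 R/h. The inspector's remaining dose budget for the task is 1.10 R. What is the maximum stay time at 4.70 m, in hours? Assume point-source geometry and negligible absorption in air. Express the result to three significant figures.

0.613 h

Since intensity falls as 1/r², rate at 4.70 m:
34.0 × (1.08/4.70)² = 34.0 × 0.05280 = 1.795 R/h.
Stay time = 1.10 R ÷ 1.795 R/h = 0.6128 h.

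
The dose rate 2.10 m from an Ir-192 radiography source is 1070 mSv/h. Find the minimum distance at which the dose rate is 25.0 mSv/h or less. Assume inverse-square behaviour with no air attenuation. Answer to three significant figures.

13.7 m

Using I₁d₁² = I₂d₂², d₂ = d₁·√(I₁/I₂).
I₁/I₂ = 1070/25.0 = 42.80, so d₂ = 2.10 × √42.80 = 13.74 m.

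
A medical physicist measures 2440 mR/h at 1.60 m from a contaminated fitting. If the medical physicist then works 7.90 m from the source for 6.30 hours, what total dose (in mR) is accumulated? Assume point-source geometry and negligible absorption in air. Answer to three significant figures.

631 mR

Since intensity falls as 1/r², rate at 7.90 m:
(1.60/7.90)² = 0.04102, so 2440 × 0.04102 = 100.1 mR/h.
Dose = rate × time = 100.1 mR/h × 6.300 h = 630.6 mR.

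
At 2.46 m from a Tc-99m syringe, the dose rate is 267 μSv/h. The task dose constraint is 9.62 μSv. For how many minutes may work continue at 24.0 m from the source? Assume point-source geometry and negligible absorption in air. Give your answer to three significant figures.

206 min

Intensity scales as (d₁/d₂)², so rate at 24.0 m:
(2.46/24.0)² = 0.01051, so 267 × 0.01051 = 2.806 μSv/h.
Stay time = 9.62 μSv ÷ 2.806 μSv/h = 3.428 h = 205.7 min.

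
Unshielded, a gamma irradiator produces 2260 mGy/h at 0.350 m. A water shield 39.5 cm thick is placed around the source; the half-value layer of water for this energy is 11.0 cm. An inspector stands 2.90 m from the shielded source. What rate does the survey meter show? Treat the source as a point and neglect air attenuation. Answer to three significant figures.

Distance alone: (0.350/2.90)² = 0.01457, so 2260 × 0.01457 = 32.93 mGy/h.
Shield: 39.5/11.0 = 3.591 half-value layers → attenuation 2^(−3.591) = 0.08299.
Combined: 32.93 × 0.08299 = 2.733 mGy/h.

2.73 mGy/h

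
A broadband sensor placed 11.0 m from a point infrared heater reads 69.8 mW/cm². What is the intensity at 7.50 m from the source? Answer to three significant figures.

150 mW/cm²

Intensity scales as (d₁/d₂)², so scaling from 11.0 m to 7.50 m:
(11.0/7.50)² = 2.151, so 69.8 × 2.151 = 150.1 mW/cm².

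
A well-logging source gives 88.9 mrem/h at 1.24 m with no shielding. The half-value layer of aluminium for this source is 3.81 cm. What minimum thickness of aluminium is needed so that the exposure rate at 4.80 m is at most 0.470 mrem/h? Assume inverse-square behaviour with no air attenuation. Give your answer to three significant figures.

At 4.80 m, distance alone gives 88.9 × (1.24/4.80)² = 88.9 × 0.06674 = 5.933 mrem/h.
Further attenuation needed: 5.933/0.470 = 12.62.
n = log₂(12.62) = 3.658 half-value layers.
Thickness = 3.658 × 3.81 cm = 13.94 cm.

13.9 cm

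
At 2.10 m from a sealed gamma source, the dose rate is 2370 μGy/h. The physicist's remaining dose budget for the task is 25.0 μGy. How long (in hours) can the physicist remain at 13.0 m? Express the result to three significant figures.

0.404 h

Since intensity falls as 1/r², rate at 13.0 m:
(2.10/13.0)² = 0.02609, so 2370 × 0.02609 = 61.83 μGy/h.
Stay time = 25.0 μGy ÷ 61.83 μGy/h = 0.4043 h.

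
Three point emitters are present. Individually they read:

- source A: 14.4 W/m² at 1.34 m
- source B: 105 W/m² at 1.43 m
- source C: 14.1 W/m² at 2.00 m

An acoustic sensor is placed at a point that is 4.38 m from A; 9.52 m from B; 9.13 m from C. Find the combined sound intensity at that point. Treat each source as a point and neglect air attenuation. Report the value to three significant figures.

Each source contributes Iᵢ·(dᵢ/rᵢ)²; contributions add.
A: 14.4 × (1.34/4.38)² = 1.348 W/m²
B: 105 × (1.43/9.52)² = 2.369 W/m²
C: 14.1 × (2.00/9.13)² = 0.6766 W/m²
Total = 1.348 + 2.369 + 0.6766 = 4.394 W/m².

4.39 W/m²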